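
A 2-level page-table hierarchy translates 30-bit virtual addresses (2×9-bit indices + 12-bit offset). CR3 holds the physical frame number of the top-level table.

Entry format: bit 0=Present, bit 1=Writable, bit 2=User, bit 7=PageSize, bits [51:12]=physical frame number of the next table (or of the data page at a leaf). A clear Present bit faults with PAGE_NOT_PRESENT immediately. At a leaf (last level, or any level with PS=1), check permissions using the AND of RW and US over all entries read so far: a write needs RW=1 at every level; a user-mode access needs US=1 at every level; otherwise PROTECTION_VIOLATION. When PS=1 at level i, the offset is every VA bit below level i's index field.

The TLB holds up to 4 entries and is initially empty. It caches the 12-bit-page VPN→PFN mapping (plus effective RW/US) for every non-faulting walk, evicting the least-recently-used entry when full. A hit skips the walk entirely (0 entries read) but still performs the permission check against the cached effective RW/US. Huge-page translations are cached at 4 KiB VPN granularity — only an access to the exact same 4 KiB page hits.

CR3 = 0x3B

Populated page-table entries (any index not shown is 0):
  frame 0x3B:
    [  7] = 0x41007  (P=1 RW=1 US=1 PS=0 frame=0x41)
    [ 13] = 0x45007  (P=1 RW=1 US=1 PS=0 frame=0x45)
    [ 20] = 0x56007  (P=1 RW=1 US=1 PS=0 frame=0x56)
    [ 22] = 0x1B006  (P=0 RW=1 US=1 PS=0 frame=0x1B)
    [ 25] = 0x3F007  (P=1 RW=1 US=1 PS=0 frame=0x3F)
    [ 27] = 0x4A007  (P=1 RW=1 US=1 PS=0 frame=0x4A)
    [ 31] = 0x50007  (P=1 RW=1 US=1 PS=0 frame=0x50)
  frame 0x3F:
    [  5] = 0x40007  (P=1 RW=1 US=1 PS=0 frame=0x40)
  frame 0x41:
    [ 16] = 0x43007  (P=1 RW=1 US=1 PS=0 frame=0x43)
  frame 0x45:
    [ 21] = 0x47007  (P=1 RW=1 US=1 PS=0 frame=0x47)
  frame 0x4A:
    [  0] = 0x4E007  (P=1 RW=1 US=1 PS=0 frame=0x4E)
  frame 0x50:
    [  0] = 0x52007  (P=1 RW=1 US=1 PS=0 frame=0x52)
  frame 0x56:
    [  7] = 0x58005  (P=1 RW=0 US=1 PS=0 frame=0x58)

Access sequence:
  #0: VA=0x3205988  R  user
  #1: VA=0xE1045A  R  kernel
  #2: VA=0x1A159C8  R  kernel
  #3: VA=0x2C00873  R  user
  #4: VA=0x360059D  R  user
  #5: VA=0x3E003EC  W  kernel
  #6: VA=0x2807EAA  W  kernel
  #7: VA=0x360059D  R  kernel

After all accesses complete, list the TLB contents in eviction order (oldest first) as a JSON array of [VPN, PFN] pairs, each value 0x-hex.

Trace:
#0 VA=0x3205988 (r,user):
  L0 @0x3B[25] → 0x3F007  P=1,RW=1,US=1,PS=0
  L1 @0x3F[5] → 0x40007  P=1,RW=1,US=1,PS=0
  → PA=0x40988  (2 entries read)
#1 VA=0xE1045A (r,kernel):
  L0 @0x3B[7] → 0x41007  P=1,RW=1,US=1,PS=0
  L1 @0x41[16] → 0x43007  P=1,RW=1,US=1,PS=0
  → PA=0x4345A  (2 entries read)
#2 VA=0x1A159C8 (r,kernel):
  L0 @0x3B[13] → 0x45007  P=1,RW=1,US=1,PS=0
  L1 @0x45[21] → 0x47007  P=1,RW=1,US=1,PS=0
  → PA=0x479C8  (2 entries read)
#3 VA=0x2C00873 (r,user):
  L0 @0x3B[22] → 0x1B006  P=0,RW=1,US=1,PS=0
  ✗ PAGE_NOT_PRESENT  [1 reads]
#4 VA=0x360059D (r,user):
  L0 @0x3B[27] → 0x4A007  P=1,RW=1,US=1,PS=0
  L1 @0x4A[0] → 0x4E007  P=1,RW=1,US=1,PS=0
  → PA=0x4E59D  (2 entries read)
#5 VA=0x3E003EC (w,kernel):
  L0 @0x3B[31] → 0x50007  P=1,RW=1,US=1,PS=0
  L1 @0x50[0] → 0x52007  P=1,RW=1,US=1,PS=0
  → PA=0x523EC  (2 entries read)
#6 VA=0x2807EAA (w,kernel):
  L0 @0x3B[20] → 0x56007  P=1,RW=1,US=1,PS=0
  L1 @0x56[7] → 0x58005  P=1,RW=0,US=1,PS=0
  ✗ PROTECTION_VIOLATION  [2 reads]
#7 VA=0x360059D (r,kernel):
  TLB hit vpn=0x3600 → PA=0x4E59D

TLB: [["0xE10", "0x43"], ["0x1A15", "0x47"], ["0x3E00", "0x52"], ["0x3600", "0x4E"]]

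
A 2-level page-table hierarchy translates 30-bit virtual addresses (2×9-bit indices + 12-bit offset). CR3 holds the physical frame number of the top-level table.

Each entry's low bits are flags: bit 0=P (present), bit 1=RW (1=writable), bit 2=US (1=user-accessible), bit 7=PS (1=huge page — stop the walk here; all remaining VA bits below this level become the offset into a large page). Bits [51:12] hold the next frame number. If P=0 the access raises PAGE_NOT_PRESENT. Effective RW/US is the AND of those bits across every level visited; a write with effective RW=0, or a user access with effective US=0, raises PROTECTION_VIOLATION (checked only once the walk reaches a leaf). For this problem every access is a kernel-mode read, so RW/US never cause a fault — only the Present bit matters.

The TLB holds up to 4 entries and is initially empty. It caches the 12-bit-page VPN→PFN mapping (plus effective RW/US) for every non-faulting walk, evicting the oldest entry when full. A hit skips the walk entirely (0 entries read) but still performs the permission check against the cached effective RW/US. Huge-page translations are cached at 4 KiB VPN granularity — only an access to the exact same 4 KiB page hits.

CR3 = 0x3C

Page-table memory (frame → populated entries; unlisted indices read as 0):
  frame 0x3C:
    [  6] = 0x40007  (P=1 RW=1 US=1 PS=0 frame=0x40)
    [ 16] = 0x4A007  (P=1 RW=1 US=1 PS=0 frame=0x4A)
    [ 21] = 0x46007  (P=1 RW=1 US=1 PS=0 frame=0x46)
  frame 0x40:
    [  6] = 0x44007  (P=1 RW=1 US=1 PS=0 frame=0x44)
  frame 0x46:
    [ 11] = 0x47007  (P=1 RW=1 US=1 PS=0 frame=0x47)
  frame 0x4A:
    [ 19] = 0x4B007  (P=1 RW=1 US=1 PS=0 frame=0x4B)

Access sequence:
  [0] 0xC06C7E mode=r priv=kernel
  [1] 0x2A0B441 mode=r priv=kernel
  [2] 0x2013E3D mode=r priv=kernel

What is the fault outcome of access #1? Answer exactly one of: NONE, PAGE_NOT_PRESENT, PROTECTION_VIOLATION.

Per-access translation:
#0 VA=0xC06C7E (r,kernel):
  lvl0: tbl 0x3C, slot 6 ⇒ 0x40007 (P1/RW1/US1/PS0)
  lvl1: tbl 0x40, slot 6 ⇒ 0x44007 (P1/RW1/US1/PS0)
  ⇒ phys 0x44C7E  [2 reads]
#1 VA=0x2A0B441 (r,kernel):
  lvl0: tbl 0x3C, slot 21 ⇒ 0x46007 (P1/RW1/US1/PS0)
  lvl1: tbl 0x46, slot 11 ⇒ 0x47007 (P1/RW1/US1/PS0)
  ⇒ phys 0x47441  [2 reads]
#2 VA=0x2013E3D (r,kernel):
  lvl0: tbl 0x3C, slot 16 ⇒ 0x4A007 (P1/RW1/US1/PS0)
  lvl1: tbl 0x4A, slot 19 ⇒ 0x4B007 (P1/RW1/US1/PS0)
  ⇒ phys 0x4BE3D  [2 reads]

Access #1 fault: NONE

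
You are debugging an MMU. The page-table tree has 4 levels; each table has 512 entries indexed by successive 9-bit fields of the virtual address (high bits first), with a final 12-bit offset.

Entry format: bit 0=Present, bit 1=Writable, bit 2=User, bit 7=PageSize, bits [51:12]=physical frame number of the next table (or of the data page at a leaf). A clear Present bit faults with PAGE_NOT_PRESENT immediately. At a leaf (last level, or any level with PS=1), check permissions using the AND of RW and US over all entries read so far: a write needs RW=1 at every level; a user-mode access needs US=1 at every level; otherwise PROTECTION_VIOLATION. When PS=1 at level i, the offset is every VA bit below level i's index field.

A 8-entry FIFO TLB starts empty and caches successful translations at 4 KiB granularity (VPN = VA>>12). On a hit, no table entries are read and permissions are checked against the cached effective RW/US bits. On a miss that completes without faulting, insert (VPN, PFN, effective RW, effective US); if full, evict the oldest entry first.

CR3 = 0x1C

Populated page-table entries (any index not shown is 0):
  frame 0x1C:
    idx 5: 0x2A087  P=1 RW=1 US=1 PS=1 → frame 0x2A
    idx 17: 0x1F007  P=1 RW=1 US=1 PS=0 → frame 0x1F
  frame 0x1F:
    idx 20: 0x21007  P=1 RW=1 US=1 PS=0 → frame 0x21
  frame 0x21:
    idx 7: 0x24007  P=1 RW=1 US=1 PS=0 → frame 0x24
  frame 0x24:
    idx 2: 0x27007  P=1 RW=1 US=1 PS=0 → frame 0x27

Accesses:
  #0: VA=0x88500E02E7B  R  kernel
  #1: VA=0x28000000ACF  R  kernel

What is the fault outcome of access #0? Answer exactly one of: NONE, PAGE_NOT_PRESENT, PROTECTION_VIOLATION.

Trace:
#0 VA=0x88500E02E7B (r,kernel):
  L0 @0x1C[17] → 0x1F007  P=1,RW=1,US=1,PS=0
  L1 @0x1F[20] → 0x21007  P=1,RW=1,US=1,PS=0
  L2 @0x21[7] → 0x24007  P=1,RW=1,US=1,PS=0
  L3 @0x24[2] → 0x27007  P=1,RW=1,US=1,PS=0
  → PA=0x27E7B  (4 entries read)
#1 VA=0x28000000ACF (r,kernel):
  L0 @0x1C[5] → 0x2A087  P=1,RW=1,US=1,PS=1
  → PA=0x2AACF (huge @L0)  (1 entries read)

Access #0 fault: NONE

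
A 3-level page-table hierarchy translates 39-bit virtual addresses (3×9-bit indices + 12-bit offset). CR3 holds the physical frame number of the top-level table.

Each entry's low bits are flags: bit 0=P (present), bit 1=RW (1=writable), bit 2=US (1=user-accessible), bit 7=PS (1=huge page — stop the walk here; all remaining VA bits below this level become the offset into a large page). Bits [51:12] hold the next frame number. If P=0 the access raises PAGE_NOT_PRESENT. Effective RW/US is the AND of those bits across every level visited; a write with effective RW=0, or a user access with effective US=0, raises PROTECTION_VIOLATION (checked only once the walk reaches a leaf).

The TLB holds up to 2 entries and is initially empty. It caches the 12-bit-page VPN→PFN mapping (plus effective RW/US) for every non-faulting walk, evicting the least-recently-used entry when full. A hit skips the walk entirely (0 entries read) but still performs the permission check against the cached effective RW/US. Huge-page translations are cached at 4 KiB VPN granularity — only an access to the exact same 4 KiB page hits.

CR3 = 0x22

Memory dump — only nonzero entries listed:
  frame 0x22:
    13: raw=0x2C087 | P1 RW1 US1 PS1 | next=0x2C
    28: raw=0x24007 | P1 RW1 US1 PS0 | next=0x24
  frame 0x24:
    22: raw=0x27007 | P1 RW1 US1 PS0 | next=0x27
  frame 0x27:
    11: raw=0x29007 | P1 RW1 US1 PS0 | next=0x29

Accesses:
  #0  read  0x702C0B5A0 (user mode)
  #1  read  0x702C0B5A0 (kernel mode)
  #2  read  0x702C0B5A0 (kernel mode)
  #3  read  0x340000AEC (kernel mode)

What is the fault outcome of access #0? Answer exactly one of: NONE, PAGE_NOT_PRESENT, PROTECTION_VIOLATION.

Walk each access:
#0 VA=0x702C0B5A0 (r,user):
  [0] read 0x22 idx=28: raw=0x24007 flags P=1 W=1 U=1 S=0
  [1] read 0x24 idx=22: raw=0x27007 flags P=1 W=1 U=1 S=0
  [2] read 0x27 idx=11: raw=0x29007 flags P=1 W=1 U=1 S=0
  ⇒ phys 0x295A0  [3 reads]
#1 VA=0x702C0B5A0 (r,kernel):
  TLB hit vpn=0x702C0B → PA=0x295A0
#2 VA=0x702C0B5A0 (r,kernel):
  TLB hit vpn=0x702C0B → PA=0x295A0
#3 VA=0x340000AEC (r,kernel):
  [0] read 0x22 idx=13: raw=0x2C087 flags P=1 W=1 U=1 S=1
  ⇒ phys 0x2CAEC (huge @L0)  [1 reads]

Access #0 fault: NONE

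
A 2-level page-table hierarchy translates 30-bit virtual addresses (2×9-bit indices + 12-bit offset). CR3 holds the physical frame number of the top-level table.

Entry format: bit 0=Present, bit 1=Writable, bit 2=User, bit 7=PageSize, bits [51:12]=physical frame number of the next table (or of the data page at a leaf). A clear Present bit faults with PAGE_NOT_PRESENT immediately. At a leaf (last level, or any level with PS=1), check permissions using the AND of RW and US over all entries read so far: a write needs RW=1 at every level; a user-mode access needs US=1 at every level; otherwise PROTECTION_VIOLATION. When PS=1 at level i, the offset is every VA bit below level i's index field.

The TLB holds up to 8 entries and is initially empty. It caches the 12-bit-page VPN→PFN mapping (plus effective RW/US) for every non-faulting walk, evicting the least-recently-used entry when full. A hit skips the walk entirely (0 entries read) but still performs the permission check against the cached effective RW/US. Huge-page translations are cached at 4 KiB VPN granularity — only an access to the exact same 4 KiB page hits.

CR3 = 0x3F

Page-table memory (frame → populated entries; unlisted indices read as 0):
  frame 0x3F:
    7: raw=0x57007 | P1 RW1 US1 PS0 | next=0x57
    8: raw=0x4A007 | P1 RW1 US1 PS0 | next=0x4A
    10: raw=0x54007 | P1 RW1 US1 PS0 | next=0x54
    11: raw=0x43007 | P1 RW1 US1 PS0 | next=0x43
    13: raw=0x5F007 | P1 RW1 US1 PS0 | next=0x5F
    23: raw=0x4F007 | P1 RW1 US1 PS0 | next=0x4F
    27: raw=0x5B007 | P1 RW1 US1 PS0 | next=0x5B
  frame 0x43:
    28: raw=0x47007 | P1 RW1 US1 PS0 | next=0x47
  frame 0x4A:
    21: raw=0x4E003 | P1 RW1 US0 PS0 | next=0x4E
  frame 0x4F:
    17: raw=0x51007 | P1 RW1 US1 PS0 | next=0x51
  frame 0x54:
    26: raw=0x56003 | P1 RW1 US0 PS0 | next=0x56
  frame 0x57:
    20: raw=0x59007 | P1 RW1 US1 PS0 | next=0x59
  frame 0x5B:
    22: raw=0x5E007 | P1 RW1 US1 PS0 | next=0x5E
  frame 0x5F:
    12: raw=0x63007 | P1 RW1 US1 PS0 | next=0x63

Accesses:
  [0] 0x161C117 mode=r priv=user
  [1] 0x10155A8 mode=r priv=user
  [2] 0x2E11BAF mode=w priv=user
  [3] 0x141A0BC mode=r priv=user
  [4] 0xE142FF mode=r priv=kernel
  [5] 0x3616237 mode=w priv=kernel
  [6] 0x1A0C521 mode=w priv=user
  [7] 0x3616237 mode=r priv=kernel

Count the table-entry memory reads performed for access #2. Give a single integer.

Per-access translation:
#0 VA=0x161C117 (r,user):
  lvl0: tbl 0x3F, slot 11 ⇒ 0x43007 (P1/RW1/US1/PS0)
  lvl1: tbl 0x43, slot 28 ⇒ 0x47007 (P1/RW1/US1/PS0)
  ✓ 0x47117  — 2 lookups
#1 VA=0x10155A8 (r,user):
  lvl0: tbl 0x3F, slot 8 ⇒ 0x4A007 (P1/RW1/US1/PS0)
  lvl1: tbl 0x4A, slot 21 ⇒ 0x4E003 (P1/RW1/US0/PS0)
  ✗ PROTECTION_VIOLATION  [2 reads]
#2 VA=0x2E11BAF (w,user):
  lvl0: tbl 0x3F, slot 23 ⇒ 0x4F007 (P1/RW1/US1/PS0)
  lvl1: tbl 0x4F, slot 17 ⇒ 0x51007 (P1/RW1/US1/PS0)
  ✓ 0x51BAF  — 2 lookups
#3 VA=0x141A0BC (r,user):
  lvl0: tbl 0x3F, slot 10 ⇒ 0x54007 (P1/RW1/US1/PS0)
  lvl1: tbl 0x54, slot 26 ⇒ 0x56003 (P1/RW1/US0/PS0)
  ✗ PROTECTION_VIOLATION  [2 reads]
#4 VA=0xE142FF (r,kernel):
  lvl0: tbl 0x3F, slot 7 ⇒ 0x57007 (P1/RW1/US1/PS0)
  lvl1: tbl 0x57, slot 20 ⇒ 0x59007 (P1/RW1/US1/PS0)
  ✓ 0x592FF  — 2 lookups
#5 VA=0x3616237 (w,kernel):
  lvl0: tbl 0x3F, slot 27 ⇒ 0x5B007 (P1/RW1/US1/PS0)
  lvl1: tbl 0x5B, slot 22 ⇒ 0x5E007 (P1/RW1/US1/PS0)
  ✓ 0x5E237  — 2 lookups
#6 VA=0x1A0C521 (w,user):
  lvl0: tbl 0x3F, slot 13 ⇒ 0x5F007 (P1/RW1/US1/PS0)
  lvl1: tbl 0x5F, slot 12 ⇒ 0x63007 (P1/RW1/US1/PS0)
  ✓ 0x63521  — 2 lookups
#7 VA=0x3616237 (r,kernel):
  TLB hit vpn=0x3616 → PA=0x5E237

Entries read for #2: 2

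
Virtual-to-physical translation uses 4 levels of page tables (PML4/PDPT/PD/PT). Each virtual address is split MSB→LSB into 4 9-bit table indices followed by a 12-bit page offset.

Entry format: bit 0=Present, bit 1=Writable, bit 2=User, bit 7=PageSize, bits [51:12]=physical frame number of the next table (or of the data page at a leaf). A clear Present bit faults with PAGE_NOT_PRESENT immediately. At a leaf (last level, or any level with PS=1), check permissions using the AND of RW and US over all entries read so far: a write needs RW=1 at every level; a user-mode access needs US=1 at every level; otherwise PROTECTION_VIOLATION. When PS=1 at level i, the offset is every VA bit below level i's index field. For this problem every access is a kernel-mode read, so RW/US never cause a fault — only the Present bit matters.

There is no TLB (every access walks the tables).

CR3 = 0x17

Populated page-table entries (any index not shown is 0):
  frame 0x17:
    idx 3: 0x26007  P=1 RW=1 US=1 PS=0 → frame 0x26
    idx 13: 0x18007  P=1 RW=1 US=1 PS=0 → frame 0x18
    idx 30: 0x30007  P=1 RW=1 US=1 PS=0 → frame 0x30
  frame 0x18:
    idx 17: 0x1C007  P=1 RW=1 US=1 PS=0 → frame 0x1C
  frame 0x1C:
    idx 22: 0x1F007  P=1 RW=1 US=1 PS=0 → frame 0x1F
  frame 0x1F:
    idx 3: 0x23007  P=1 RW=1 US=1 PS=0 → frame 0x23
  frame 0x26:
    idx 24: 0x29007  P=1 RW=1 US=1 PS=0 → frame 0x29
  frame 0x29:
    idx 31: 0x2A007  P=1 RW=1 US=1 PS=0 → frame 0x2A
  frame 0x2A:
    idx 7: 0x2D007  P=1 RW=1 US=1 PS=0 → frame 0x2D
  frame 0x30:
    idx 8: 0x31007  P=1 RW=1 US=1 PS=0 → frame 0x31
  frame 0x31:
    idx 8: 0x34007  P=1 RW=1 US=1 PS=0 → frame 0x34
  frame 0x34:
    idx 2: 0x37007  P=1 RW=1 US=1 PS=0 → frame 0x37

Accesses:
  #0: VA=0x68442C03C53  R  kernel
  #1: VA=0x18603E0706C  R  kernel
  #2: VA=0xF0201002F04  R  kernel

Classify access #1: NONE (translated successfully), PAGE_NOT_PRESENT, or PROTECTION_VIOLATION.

Walk each access:
#0 VA=0x68442C03C53 (r,kernel):
  L0 @0x17[13] → 0x18007  P=1,RW=1,US=1,PS=0
  L1 @0x18[17] → 0x1C007  P=1,RW=1,US=1,PS=0
  L2 @0x1C[22] → 0x1F007  P=1,RW=1,US=1,PS=0
  L3 @0x1F[3] → 0x23007  P=1,RW=1,US=1,PS=0
  ⇒ phys 0x23C53  [4 reads]
#1 VA=0x18603E0706C (r,kernel):
  L0 @0x17[3] → 0x26007  P=1,RW=1,US=1,PS=0
  L1 @0x26[24] → 0x29007  P=1,RW=1,US=1,PS=0
  L2 @0x29[31] → 0x2A007  P=1,RW=1,US=1,PS=0
  L3 @0x2A[7] → 0x2D007  P=1,RW=1,US=1,PS=0
  ⇒ phys 0x2D06C  [4 reads]
#2 VA=0xF0201002F04 (r,kernel):
  L0 @0x17[30] → 0x30007  P=1,RW=1,US=1,PS=0
  L1 @0x30[8] → 0x31007  P=1,RW=1,US=1,PS=0
  L2 @0x31[8] → 0x34007  P=1,RW=1,US=1,PS=0
  L3 @0x34[2] → 0x37007  P=1,RW=1,US=1,PS=0
  ⇒ phys 0x37F04  [4 reads]

Access #1 fault: NONE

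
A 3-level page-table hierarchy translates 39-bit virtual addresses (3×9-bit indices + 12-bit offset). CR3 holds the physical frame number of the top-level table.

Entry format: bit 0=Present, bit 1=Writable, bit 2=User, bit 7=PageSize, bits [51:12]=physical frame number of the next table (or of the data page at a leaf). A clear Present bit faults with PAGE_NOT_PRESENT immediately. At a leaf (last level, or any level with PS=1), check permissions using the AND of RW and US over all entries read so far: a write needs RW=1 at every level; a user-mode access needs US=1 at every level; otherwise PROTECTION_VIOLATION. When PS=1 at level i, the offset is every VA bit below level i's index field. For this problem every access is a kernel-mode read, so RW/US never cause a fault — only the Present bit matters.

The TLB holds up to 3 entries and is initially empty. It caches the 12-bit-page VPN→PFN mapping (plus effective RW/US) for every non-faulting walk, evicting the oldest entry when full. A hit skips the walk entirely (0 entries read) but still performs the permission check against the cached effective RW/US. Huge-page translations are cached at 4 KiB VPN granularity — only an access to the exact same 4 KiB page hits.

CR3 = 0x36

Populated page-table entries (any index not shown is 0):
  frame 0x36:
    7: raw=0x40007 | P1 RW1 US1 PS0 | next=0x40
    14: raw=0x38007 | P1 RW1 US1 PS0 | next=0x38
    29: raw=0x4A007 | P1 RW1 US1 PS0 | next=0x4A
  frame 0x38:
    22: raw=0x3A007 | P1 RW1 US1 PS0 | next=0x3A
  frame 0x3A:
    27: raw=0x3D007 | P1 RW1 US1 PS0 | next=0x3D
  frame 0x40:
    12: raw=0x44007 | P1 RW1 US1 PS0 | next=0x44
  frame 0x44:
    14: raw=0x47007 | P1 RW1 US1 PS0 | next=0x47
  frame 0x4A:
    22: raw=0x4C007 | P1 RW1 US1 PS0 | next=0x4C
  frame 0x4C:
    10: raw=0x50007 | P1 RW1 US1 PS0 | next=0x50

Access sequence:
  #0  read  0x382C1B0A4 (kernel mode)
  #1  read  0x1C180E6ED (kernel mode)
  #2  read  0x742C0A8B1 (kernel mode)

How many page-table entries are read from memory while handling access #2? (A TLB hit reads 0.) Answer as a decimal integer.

Walk each access:
#0 VA=0x382C1B0A4 (r,kernel):
  lvl0: tbl 0x36, slot 14 ⇒ 0x38007 (P1/RW1/US1/PS0)
  lvl1: tbl 0x38, slot 22 ⇒ 0x3A007 (P1/RW1/US1/PS0)
  lvl2: tbl 0x3A, slot 27 ⇒ 0x3D007 (P1/RW1/US1/PS0)
  ⇒ phys 0x3D0A4  [3 reads]
#1 VA=0x1C180E6ED (r,kernel):
  lvl0: tbl 0x36, slot 7 ⇒ 0x40007 (P1/RW1/US1/PS0)
  lvl1: tbl 0x40, slot 12 ⇒ 0x44007 (P1/RW1/US1/PS0)
  lvl2: tbl 0x44, slot 14 ⇒ 0x47007 (P1/RW1/US1/PS0)
  ⇒ phys 0x476ED  [3 reads]
#2 VA=0x742C0A8B1 (r,kernel):
  lvl0: tbl 0x36, slot 29 ⇒ 0x4A007 (P1/RW1/US1/PS0)
  lvl1: tbl 0x4A, slot 22 ⇒ 0x4C007 (P1/RW1/US1/PS0)
  lvl2: tbl 0x4C, slot 10 ⇒ 0x50007 (P1/RW1/US1/PS0)
  ⇒ phys 0x508B1  [3 reads]

Entries read for #2: 3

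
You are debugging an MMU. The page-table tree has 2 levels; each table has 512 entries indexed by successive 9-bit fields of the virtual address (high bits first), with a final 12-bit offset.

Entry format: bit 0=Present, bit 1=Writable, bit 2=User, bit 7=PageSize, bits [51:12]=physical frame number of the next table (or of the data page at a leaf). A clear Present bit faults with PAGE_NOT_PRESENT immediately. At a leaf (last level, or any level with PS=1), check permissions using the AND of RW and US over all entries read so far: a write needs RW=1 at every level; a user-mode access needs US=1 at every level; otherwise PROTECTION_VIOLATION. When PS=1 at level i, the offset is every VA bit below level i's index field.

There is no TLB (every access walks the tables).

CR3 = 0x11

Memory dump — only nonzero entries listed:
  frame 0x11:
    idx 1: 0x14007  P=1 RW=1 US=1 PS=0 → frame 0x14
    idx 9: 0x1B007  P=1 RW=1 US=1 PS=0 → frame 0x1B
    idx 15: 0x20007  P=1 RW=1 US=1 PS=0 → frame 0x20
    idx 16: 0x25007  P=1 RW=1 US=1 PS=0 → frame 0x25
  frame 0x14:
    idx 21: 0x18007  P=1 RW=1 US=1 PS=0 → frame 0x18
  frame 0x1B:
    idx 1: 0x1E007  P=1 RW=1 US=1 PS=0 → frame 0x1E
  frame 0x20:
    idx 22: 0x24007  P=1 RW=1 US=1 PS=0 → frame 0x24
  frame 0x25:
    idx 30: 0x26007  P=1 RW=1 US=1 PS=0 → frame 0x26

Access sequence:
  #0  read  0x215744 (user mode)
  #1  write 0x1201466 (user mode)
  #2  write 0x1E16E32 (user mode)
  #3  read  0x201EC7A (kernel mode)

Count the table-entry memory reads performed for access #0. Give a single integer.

Walk each access:
#0 VA=0x215744 (r,user):
  lvl0: tbl 0x11, slot 1 ⇒ 0x14007 (P1/RW1/US1/PS0)
  lvl1: tbl 0x14, slot 21 ⇒ 0x18007 (P1/RW1/US1/PS0)
  → PA=0x18744  (2 entries read)
#1 VA=0x1201466 (w,user):
  lvl0: tbl 0x11, slot 9 ⇒ 0x1B007 (P1/RW1/US1/PS0)
  lvl1: tbl 0x1B, slot 1 ⇒ 0x1E007 (P1/RW1/US1/PS0)
  → PA=0x1E466  (2 entries read)
#2 VA=0x1E16E32 (w,user):
  lvl0: tbl 0x11, slot 15 ⇒ 0x20007 (P1/RW1/US1/PS0)
  lvl1: tbl 0x20, slot 22 ⇒ 0x24007 (P1/RW1/US1/PS0)
  → PA=0x24E32  (2 entries read)
#3 VA=0x201EC7A (r,kernel):
  lvl0: tbl 0x11, slot 16 ⇒ 0x25007 (P1/RW1/US1/PS0)
  lvl1: tbl 0x25, slot 30 ⇒ 0x26007 (P1/RW1/US1/PS0)
  → PA=0x26C7A  (2 entries read)

Entries read for #0: 2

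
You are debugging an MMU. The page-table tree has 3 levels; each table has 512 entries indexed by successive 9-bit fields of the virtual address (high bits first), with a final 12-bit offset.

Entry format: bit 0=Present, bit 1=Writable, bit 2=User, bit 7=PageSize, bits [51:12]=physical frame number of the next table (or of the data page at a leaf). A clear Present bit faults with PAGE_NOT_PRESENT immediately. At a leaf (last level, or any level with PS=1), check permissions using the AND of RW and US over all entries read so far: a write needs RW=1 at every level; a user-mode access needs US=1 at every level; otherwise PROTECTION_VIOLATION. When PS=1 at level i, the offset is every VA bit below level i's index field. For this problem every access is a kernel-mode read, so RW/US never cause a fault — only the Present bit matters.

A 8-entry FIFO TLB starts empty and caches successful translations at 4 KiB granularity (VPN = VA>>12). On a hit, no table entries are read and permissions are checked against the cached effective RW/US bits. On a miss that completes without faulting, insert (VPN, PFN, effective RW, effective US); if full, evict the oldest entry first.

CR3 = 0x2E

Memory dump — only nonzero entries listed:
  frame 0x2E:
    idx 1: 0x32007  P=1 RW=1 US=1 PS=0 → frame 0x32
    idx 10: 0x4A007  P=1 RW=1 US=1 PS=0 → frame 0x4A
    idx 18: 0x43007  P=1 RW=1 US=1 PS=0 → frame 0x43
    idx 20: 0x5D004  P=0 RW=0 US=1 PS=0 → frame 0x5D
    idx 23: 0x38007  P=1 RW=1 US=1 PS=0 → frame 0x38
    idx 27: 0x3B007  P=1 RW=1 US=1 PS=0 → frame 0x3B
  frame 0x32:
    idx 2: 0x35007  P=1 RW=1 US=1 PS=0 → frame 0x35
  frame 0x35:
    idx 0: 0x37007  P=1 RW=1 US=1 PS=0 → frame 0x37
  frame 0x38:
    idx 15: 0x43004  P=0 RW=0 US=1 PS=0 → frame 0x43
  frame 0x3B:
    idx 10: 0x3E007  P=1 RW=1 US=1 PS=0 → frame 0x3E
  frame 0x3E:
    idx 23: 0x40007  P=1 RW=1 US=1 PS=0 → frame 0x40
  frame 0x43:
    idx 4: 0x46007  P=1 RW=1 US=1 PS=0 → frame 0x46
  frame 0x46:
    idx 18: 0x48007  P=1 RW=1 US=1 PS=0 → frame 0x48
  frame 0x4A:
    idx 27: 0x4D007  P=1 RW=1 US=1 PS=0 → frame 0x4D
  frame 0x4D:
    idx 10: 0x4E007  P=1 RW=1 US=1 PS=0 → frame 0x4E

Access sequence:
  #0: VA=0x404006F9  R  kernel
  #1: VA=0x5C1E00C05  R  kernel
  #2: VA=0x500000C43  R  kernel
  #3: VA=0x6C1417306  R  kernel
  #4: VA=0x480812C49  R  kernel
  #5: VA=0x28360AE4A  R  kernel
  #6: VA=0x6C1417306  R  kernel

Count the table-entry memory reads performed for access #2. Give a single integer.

Walk each access:
#0 VA=0x404006F9 (r,kernel):
  L0: frame=0x2E idx=1 entry=0x32007 [P=1 RW=1 US=1 PS=0]
  L1: frame=0x32 idx=2 entry=0x35007 [P=1 RW=1 US=1 PS=0]
  L2: frame=0x35 idx=0 entry=0x37007 [P=1 RW=1 US=1 PS=0]
  ✓ 0x376F9  — 3 lookups
#1 VA=0x5C1E00C05 (r,kernel):
  L0: frame=0x2E idx=23 entry=0x38007 [P=1 RW=1 US=1 PS=0]
  L1: frame=0x38 idx=15 entry=0x43004 [P=0 RW=0 US=1 PS=0]
  ⇒ fault: PAGE_NOT_PRESENT  — 2 lookups
#2 VA=0x500000C43 (r,kernel):
  L0: frame=0x2E idx=20 entry=0x5D004 [P=0 RW=0 US=1 PS=0]
  ⇒ fault: PAGE_NOT_PRESENT  — 1 lookups
#3 VA=0x6C1417306 (r,kernel):
  L0: frame=0x2E idx=27 entry=0x3B007 [P=1 RW=1 US=1 PS=0]
  L1: frame=0x3B idx=10 entry=0x3E007 [P=1 RW=1 US=1 PS=0]
  L2: frame=0x3E idx=23 entry=0x40007 [P=1 RW=1 US=1 PS=0]
  ✓ 0x40306  — 3 lookups
#4 VA=0x480812C49 (r,kernel):
  L0: frame=0x2E idx=18 entry=0x43007 [P=1 RW=1 US=1 PS=0]
  L1: frame=0x43 idx=4 entry=0x46007 [P=1 RW=1 US=1 PS=0]
  L2: frame=0x46 idx=18 entry=0x48007 [P=1 RW=1 US=1 PS=0]
  ✓ 0x48C49  — 3 lookups
#5 VA=0x28360AE4A (r,kernel):
  L0: frame=0x2E idx=10 entry=0x4A007 [P=1 RW=1 US=1 PS=0]
  L1: frame=0x4A idx=27 entry=0x4D007 [P=1 RW=1 US=1 PS=0]
  L2: frame=0x4D idx=10 entry=0x4E007 [P=1 RW=1 US=1 PS=0]
  ✓ 0x4EE4A  — 3 lookups
#6 VA=0x6C1417306 (r,kernel):
  TLB hit vpn=0x6C1417 → PA=0x40306

Entries read for #2: 1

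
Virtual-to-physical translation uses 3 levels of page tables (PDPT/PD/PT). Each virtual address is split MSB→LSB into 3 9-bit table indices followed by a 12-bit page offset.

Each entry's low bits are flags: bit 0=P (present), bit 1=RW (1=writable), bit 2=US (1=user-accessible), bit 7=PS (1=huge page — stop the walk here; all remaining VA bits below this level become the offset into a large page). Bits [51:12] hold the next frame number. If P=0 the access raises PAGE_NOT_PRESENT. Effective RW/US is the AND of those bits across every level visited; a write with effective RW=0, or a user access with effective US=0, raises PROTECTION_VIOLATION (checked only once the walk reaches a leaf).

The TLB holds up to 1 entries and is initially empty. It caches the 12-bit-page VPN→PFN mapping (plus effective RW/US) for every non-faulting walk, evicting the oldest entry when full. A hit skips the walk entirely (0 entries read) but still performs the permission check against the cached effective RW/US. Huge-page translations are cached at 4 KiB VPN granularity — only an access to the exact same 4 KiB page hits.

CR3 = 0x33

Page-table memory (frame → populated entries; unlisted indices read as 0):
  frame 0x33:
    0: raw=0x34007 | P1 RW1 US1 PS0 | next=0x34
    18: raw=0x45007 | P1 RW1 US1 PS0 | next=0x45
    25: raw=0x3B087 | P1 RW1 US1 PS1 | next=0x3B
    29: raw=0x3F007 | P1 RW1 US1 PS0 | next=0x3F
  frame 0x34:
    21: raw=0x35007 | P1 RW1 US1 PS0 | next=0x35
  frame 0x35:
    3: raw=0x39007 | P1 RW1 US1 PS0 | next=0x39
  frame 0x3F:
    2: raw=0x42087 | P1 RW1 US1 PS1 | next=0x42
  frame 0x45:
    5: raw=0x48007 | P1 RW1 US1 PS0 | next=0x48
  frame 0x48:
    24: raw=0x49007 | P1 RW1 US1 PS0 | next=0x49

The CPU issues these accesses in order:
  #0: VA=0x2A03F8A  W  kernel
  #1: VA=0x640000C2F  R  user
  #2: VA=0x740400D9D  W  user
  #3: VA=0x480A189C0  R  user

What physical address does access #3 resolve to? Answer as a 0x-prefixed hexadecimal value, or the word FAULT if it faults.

Walk each access:
#0 VA=0x2A03F8A (w,kernel):
  L0: frame=0x33 idx=0 entry=0x34007 [P=1 RW=1 US=1 PS=0]
  L1: frame=0x34 idx=21 entry=0x35007 [P=1 RW=1 US=1 PS=0]
  L2: frame=0x35 idx=3 entry=0x39007 [P=1 RW=1 US=1 PS=0]
  → PA=0x39F8A  (3 entries read)
#1 VA=0x640000C2F (r,user):
  L0: frame=0x33 idx=25 entry=0x3B087 [P=1 RW=1 US=1 PS=1]
  → PA=0x3BC2F (huge @L0)  (1 entries read)
#2 VA=0x740400D9D (w,user):
  L0: frame=0x33 idx=29 entry=0x3F007 [P=1 RW=1 US=1 PS=0]
  L1: frame=0x3F idx=2 entry=0x42087 [P=1 RW=1 US=1 PS=1]
  → PA=0x42D9D (huge @L1)  (2 entries read)
#3 VA=0x480A189C0 (r,user):
  L0: frame=0x33 idx=18 entry=0x45007 [P=1 RW=1 US=1 PS=0]
  L1: frame=0x45 idx=5 entry=0x48007 [P=1 RW=1 US=1 PS=0]
  L2: frame=0x48 idx=24 entry=0x49007 [P=1 RW=1 US=1 PS=0]
  → PA=0x499C0  (3 entries read)

Access #3 PA: 0x499C0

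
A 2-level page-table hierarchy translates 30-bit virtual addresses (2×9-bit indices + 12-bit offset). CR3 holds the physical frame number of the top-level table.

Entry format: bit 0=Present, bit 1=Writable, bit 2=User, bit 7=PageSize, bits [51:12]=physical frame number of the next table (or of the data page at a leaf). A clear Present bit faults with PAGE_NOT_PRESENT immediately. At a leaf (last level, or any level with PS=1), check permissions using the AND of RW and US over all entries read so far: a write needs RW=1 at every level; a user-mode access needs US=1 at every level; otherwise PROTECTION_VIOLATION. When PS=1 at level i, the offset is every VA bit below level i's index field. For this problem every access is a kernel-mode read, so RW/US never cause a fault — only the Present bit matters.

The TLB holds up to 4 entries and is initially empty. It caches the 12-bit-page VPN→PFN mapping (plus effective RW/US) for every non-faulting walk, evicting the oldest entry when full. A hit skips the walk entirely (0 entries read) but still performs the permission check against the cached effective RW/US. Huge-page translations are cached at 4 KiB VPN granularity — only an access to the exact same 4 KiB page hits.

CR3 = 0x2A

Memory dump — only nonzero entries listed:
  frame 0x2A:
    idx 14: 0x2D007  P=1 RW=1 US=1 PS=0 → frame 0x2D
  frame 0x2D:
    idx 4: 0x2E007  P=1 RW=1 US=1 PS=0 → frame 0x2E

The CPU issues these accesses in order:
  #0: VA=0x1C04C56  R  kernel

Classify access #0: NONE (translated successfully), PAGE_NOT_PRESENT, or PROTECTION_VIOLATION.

Trace:
#0 VA=0x1C04C56 (r,kernel):
  L0 @0x2A[14] → 0x2D007  P=1,RW=1,US=1,PS=0
  L1 @0x2D[4] → 0x2E007  P=1,RW=1,US=1,PS=0
  ✓ 0x2EC56  — 2 lookups

Access #0 fault: NONE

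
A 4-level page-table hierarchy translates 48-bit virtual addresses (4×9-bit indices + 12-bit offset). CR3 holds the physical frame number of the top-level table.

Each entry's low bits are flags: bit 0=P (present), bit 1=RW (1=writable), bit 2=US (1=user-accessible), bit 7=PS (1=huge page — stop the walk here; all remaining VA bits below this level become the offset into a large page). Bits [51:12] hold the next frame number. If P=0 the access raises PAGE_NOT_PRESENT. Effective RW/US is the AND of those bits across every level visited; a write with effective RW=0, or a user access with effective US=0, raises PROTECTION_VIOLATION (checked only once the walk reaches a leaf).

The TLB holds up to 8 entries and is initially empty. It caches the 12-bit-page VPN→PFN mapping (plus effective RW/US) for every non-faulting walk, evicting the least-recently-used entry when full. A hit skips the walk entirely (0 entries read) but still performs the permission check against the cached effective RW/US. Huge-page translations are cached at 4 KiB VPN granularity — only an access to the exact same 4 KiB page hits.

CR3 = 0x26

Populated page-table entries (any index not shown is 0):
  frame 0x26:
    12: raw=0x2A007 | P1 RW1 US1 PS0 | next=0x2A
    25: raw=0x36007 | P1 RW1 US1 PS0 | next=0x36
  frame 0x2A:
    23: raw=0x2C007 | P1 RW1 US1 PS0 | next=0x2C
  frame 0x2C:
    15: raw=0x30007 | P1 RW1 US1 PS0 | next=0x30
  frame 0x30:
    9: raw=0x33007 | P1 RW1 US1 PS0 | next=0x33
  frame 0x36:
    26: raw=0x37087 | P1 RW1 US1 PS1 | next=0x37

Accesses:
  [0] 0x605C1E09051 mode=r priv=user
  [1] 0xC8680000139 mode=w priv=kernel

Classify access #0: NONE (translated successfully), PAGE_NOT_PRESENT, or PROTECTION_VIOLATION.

Per-access translation:
#0 VA=0x605C1E09051 (r,user):
  L0: frame=0x26 idx=12 entry=0x2A007 [P=1 RW=1 US=1 PS=0]
  L1: frame=0x2A idx=23 entry=0x2C007 [P=1 RW=1 US=1 PS=0]
  L2: frame=0x2C idx=15 entry=0x30007 [P=1 RW=1 US=1 PS=0]
  L3: frame=0x30 idx=9 entry=0x33007 [P=1 RW=1 US=1 PS=0]
  → PA=0x33051  (4 entries read)
#1 VA=0xC8680000139 (w,kernel):
  L0: frame=0x26 idx=25 entry=0x36007 [P=1 RW=1 US=1 PS=0]
  L1: frame=0x36 idx=26 entry=0x37087 [P=1 RW=1 US=1 PS=1]
  → PA=0x37139 (huge @L1)  (2 entries read)

Access #0 fault: NONE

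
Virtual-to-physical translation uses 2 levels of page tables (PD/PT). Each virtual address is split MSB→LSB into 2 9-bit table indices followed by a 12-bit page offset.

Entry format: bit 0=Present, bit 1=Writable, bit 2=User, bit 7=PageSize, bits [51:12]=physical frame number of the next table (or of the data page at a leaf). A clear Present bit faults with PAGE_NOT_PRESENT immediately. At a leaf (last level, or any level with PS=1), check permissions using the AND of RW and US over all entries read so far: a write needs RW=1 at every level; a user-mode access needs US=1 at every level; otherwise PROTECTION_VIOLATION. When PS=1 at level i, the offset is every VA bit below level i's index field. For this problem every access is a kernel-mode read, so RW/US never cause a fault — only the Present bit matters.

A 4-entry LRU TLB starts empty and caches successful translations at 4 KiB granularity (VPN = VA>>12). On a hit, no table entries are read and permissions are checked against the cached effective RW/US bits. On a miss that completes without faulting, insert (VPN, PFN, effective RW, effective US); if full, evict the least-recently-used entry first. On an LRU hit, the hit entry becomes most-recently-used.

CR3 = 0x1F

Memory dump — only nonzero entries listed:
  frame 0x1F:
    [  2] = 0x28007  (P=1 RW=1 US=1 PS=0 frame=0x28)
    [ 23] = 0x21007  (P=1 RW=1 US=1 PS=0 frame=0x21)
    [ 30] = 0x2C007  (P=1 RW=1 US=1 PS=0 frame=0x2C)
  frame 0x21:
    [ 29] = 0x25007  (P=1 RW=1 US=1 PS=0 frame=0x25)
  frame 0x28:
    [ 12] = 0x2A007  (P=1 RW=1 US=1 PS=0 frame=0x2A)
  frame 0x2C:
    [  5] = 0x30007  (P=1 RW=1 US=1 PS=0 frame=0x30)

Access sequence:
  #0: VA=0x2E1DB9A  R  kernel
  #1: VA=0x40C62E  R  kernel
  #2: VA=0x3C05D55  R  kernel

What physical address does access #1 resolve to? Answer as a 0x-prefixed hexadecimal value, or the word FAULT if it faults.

Walk each access:
#0 VA=0x2E1DB9A (r,kernel):
  L0 @0x1F[23] → 0x21007  P=1,RW=1,US=1,PS=0
  L1 @0x21[29] → 0x25007  P=1,RW=1,US=1,PS=0
  ⇒ phys 0x25B9A  [2 reads]
#1 VA=0x40C62E (r,kernel):
  L0 @0x1F[2] → 0x28007  P=1,RW=1,US=1,PS=0
  L1 @0x28[12] → 0x2A007  P=1,RW=1,US=1,PS=0
  ⇒ phys 0x2A62E  [2 reads]
#2 VA=0x3C05D55 (r,kernel):
  L0 @0x1F[30] → 0x2C007  P=1,RW=1,US=1,PS=0
  L1 @0x2C[5] → 0x30007  P=1,RW=1,US=1,PS=0
  ⇒ phys 0x30D55  [2 reads]

Access #1 PA: 0x2A62E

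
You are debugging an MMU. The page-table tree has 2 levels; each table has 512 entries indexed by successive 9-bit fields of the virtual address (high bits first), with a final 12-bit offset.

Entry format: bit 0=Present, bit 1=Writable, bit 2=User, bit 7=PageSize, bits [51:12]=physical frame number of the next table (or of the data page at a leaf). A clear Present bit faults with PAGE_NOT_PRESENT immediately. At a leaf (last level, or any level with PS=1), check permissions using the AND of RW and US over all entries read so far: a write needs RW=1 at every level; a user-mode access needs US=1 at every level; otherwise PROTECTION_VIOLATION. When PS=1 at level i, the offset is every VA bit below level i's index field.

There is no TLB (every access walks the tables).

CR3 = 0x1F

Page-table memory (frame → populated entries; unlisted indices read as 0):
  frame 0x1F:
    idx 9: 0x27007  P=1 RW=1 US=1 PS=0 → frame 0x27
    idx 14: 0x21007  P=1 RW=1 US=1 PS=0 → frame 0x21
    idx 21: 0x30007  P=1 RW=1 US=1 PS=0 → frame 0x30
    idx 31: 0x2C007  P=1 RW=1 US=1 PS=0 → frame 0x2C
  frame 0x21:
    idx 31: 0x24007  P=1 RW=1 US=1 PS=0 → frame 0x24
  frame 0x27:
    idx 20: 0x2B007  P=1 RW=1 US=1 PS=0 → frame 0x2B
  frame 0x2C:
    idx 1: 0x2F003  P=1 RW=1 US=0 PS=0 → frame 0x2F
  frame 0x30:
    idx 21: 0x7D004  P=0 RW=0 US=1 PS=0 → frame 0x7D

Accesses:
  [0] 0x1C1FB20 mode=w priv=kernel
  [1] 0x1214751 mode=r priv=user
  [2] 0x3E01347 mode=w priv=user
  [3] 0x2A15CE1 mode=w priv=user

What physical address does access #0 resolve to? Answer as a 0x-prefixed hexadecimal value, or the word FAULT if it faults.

Trace:
#0 VA=0x1C1FB20 (w,kernel):
  L0 @0x1F[14] → 0x21007  P=1,RW=1,US=1,PS=0
  L1 @0x21[31] → 0x24007  P=1,RW=1,US=1,PS=0
  ⇒ phys 0x24B20  [2 reads]
#1 VA=0x1214751 (r,user):
  L0 @0x1F[9] → 0x27007  P=1,RW=1,US=1,PS=0
  L1 @0x27[20] → 0x2B007  P=1,RW=1,US=1,PS=0
  ⇒ phys 0x2B751  [2 reads]
#2 VA=0x3E01347 (w,user):
  L0 @0x1F[31] → 0x2C007  P=1,RW=1,US=1,PS=0
  L1 @0x2C[1] → 0x2F003  P=1,RW=1,US=0,PS=0
  ✗ PROTECTION_VIOLATION  [2 reads]
#3 VA=0x2A15CE1 (w,user):
  L0 @0x1F[21] → 0x30007  P=1,RW=1,US=1,PS=0
  L1 @0x30[21] → 0x7D004  P=0,RW=0,US=1,PS=0
  ✗ PAGE_NOT_PRESENT  [2 reads]

Access #0 PA: 0x24B20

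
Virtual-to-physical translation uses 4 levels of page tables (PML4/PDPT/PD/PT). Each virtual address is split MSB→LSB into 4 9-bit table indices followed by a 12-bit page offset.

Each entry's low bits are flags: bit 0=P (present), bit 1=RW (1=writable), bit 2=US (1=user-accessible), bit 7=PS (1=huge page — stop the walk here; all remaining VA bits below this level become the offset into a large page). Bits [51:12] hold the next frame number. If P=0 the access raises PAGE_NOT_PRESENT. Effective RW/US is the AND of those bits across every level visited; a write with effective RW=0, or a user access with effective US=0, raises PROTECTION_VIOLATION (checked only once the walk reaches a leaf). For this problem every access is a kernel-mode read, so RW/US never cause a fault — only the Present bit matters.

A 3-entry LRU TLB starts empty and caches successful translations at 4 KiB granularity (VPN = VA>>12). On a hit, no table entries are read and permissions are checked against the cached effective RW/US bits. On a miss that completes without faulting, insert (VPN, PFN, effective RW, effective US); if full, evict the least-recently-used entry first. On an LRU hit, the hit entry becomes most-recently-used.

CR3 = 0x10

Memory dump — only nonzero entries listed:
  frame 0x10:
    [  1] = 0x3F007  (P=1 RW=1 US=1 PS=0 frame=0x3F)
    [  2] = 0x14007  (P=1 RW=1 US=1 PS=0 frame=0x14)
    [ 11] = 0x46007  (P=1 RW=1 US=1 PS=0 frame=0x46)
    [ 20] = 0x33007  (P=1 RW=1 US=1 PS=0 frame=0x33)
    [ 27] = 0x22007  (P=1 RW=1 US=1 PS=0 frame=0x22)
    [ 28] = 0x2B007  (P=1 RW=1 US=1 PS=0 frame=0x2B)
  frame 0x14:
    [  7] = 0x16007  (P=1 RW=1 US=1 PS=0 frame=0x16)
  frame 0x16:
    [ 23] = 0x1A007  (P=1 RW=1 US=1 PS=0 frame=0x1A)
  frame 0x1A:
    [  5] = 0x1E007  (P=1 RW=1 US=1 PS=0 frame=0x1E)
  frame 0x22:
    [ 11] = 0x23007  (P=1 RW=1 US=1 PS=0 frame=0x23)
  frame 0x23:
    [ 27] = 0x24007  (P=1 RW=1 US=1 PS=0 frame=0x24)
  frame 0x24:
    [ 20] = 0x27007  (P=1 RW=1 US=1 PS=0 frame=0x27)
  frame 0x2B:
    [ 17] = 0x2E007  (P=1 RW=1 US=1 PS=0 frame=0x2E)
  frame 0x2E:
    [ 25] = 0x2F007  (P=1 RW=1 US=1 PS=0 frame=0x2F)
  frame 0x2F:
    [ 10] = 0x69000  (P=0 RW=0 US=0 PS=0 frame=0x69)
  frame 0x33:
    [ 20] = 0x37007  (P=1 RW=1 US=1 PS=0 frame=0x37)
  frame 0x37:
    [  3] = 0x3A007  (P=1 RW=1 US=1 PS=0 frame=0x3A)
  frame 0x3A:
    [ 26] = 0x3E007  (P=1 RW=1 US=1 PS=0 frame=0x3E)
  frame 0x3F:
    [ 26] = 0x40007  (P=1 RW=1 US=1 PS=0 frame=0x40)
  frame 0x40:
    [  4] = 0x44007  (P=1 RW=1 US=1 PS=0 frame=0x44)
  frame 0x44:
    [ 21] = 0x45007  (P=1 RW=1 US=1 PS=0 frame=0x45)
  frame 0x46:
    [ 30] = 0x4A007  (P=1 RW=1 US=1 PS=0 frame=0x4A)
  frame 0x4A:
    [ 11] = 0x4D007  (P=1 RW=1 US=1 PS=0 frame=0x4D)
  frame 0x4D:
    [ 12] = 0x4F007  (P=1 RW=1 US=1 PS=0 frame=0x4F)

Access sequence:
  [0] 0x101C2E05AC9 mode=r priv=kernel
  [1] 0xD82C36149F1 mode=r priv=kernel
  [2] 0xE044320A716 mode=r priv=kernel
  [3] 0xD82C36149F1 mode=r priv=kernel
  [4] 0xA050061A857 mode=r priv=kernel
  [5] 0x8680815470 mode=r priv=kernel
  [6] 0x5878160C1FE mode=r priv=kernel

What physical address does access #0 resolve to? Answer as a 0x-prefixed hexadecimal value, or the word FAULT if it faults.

Walk each access:
#0 VA=0x101C2E05AC9 (r,kernel):
  L0 @0x10[2] → 0x14007  P=1,RW=1,US=1,PS=0
  L1 @0x14[7] → 0x16007  P=1,RW=1,US=1,PS=0
  L2 @0x16[23] → 0x1A007  P=1,RW=1,US=1,PS=0
  L3 @0x1A[5] → 0x1E007  P=1,RW=1,US=1,PS=0
  ⇒ phys 0x1EAC9  [4 reads]
#1 VA=0xD82C36149F1 (r,kernel):
  L0 @0x10[27] → 0x22007  P=1,RW=1,US=1,PS=0
  L1 @0x22[11] → 0x23007  P=1,RW=1,US=1,PS=0
  L2 @0x23[27] → 0x24007  P=1,RW=1,US=1,PS=0
  L3 @0x24[20] → 0x27007  P=1,RW=1,US=1,PS=0
  ⇒ phys 0x279F1  [4 reads]
#2 VA=0xE044320A716 (r,kernel):
  L0 @0x10[28] → 0x2B007  P=1,RW=1,US=1,PS=0
  L1 @0x2B[17] → 0x2E007  P=1,RW=1,US=1,PS=0
  L2 @0x2E[25] → 0x2F007  P=1,RW=1,US=1,PS=0
  L3 @0x2F[10] → 0x69000  P=0,RW=0,US=0,PS=0
  → PAGE_NOT_PRESENT  (4 entries read)
#3 VA=0xD82C36149F1 (r,kernel):
  TLB hit vpn=0xD82C3614 → PA=0x279F1
#4 VA=0xA050061A857 (r,kernel):
  L0 @0x10[20] → 0x33007  P=1,RW=1,US=1,PS=0
  L1 @0x33[20] → 0x37007  P=1,RW=1,US=1,PS=0
  L2 @0x37[3] → 0x3A007  P=1,RW=1,US=1,PS=0
  L3 @0x3A[26] → 0x3E007  P=1,RW=1,US=1,PS=0
  ⇒ phys 0x3E857  [4 reads]
#5 VA=0x8680815470 (r,kernel):
  L0 @0x10[1] → 0x3F007  P=1,RW=1,US=1,PS=0
  L1 @0x3F[26] → 0x40007  P=1,RW=1,US=1,PS=0
  L2 @0x40[4] → 0x44007  P=1,RW=1,US=1,PS=0
  L3 @0x44[21] → 0x45007  P=1,RW=1,US=1,PS=0
  ⇒ phys 0x45470  [4 reads]
#6 VA=0x5878160C1FE (r,kernel):
  L0 @0x10[11] → 0x46007  P=1,RW=1,US=1,PS=0
  L1 @0x46[30] → 0x4A007  P=1,RW=1,US=1,PS=0
  L2 @0x4A[11] → 0x4D007  P=1,RW=1,US=1,PS=0
  L3 @0x4D[12] → 0x4F007  P=1,RW=1,US=1,PS=0
  ⇒ phys 0x4F1FE  [4 reads]

Access #0 PA: 0x1EAC9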